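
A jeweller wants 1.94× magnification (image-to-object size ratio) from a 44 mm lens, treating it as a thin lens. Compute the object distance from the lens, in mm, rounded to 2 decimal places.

With m = dᵢ/dₒ and 1/f = 1/dₒ + 1/dᵢ, substituting dᵢ = m·dₒ gives 1/f = (1 + 1/m)/dₒ, hence dₒ = f·(1 + 1/m).
dₒ = 44 × (1 + 1/1.94) = 44 × 1.51546 ≈ 66.680 mm.

66.68 mm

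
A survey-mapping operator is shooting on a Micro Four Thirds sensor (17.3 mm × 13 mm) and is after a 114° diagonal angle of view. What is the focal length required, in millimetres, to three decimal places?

7.027 mm

Sensor diagonal = √(17.3² + 13²) = √468.2900 ≈ 21.6400 mm.
From α = 2·arctan(d/2f) we get f = d / (2·tan(α/2)).
With d = 21.6400 mm and α/2 = 57°, tan(α/2) ≈ 1.53986, so f ≈ 21.6400 / 3.07973 ≈ 7.0266 mm.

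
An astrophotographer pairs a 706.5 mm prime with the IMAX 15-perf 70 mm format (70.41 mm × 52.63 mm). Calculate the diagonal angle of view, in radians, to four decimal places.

Sensor diagonal = √(70.41² + 52.63²) = √7727.4850 ≈ 87.9061 mm.
Angle of view α = 2·arctan(d/2f) with d = 87.9061 mm and f = 706.5 mm.
d/2f = 0.06221; arctan(0.06221) ≈ 0.0621 rad, so α ≈ 0.1243 rad.

0.1243 rad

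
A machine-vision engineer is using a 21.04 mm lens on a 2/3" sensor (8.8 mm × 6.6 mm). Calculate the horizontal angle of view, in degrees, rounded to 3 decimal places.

23.624°

Angle of view α = 2·arctan(w/2f) with w = 8.8 mm and f = 21.04 mm.
w/2f = 0.20913; arctan(0.20913) ≈ 11.8118°, so α ≈ 23.6236°.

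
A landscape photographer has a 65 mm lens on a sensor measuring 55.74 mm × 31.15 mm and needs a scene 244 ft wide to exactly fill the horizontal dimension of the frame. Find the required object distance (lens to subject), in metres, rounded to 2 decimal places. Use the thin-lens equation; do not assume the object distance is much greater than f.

W: 244 ft × 304.8 mm/ft = 74371.20 mm.
Magnification m = w/W = dᵢ/dₒ; combined with 1/f = 1/dₒ + 1/dᵢ this gives dₒ = f·(1 + W/w).
dₒ = 65 mm × (1 + 74371.2/55.74) = 65 × 1335.2518 ≈ 86791.370 mm = 86.7914 m.

86.79 m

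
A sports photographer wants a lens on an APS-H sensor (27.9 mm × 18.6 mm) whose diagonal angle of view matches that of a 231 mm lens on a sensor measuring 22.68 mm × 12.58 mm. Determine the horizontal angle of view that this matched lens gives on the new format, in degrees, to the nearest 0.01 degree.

5.35°

Sensor diagonal = √(22.68² + 12.58²) = √672.6388 ≈ 25.9353 mm.
Sensor diagonal = √(27.9² + 18.6²) = √1124.3700 ≈ 33.5316 mm.
Equal diagonal AOV ⇒ f₂ = f₁ · 33.5316/25.9353 = 231 × 1.29290 ≈ 298.6590 mm.
Horizontal AOV on the new format = 2·arctan(27.9 / (2 × 298.6590)) = 2·arctan(0.04671) ≈ 5.3485°.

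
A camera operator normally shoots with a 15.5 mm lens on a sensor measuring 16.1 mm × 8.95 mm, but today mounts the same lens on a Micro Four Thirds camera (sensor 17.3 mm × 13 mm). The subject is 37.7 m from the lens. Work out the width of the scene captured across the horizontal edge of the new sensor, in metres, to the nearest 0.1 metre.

42.1 m

The focal length stays 15.5 mm; the relevant sensor dimension is now w = 17.3 mm. Object distance dₒ = 37.7 m = 37700 mm.
Thin-lens field width W = w·(dₒ − f)/f = 17.3 × (37700 − 15.5)/15.5 ≈ 42060.765 mm = 42.0608 m.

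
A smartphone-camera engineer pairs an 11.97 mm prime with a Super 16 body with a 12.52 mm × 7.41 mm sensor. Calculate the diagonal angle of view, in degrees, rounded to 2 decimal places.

Sensor diagonal = √(12.52² + 7.41²) = √211.6585 ≈ 14.5485 mm.
Angle of view α = 2·arctan(d/2f) with d = 14.5485 mm and f = 11.97 mm.
d/2f = 0.60771; arctan(0.60771) ≈ 31.2873°, so α ≈ 62.5746°.

62.57°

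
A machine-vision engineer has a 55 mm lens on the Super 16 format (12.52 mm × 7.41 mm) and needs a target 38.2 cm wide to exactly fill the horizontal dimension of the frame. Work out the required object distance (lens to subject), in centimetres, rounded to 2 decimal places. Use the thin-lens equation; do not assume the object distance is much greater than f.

173.31 cm

W: 38.2 cm = 382 mm.
Magnification m = w/W = dᵢ/dₒ; combined with 1/f = 1/dₒ + 1/dᵢ this gives dₒ = f·(1 + W/w).
dₒ = 55 mm × (1 + 382/12.52) = 55 × 31.5112 ≈ 1733.115 mm = 173.312 cm.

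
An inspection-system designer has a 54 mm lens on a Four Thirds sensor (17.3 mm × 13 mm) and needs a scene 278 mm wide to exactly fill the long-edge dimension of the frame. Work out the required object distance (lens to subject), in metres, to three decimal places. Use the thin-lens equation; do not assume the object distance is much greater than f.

0.922 m

Magnification m = w/W = dᵢ/dₒ; combined with 1/f = 1/dₒ + 1/dᵢ this gives dₒ = f·(1 + W/w).
dₒ = 54 mm × (1 + 278/17.3) = 54 × 17.0694 ≈ 921.746 mm = 0.921746 m.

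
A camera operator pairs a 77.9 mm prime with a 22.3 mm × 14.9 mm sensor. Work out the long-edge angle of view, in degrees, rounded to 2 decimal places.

Angle of view α = 2·arctan(w/2f) with w = 22.3 mm and f = 77.9 mm.
w/2f = 0.14313; arctan(0.14313) ≈ 8.1455°, so α ≈ 16.2911°.

16.29°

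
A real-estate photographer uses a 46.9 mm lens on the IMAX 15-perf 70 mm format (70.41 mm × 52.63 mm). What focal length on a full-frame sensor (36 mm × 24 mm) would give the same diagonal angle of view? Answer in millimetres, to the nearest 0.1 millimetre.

23.1 mm

Sensor diagonal = √(70.41² + 52.63²) = √7727.4850 ≈ 87.9061 mm.
Sensor diagonal = √(36² + 24²) = √1872.0000 ≈ 43.2666 mm.
Equal angle of view means equal diagonal/f ratio, so f₂ = f₁ · (diagonal₂/diagonal₁) = 46.9 × 43.2666/87.9061.
f₂ = 46.9 × 0.49219 ≈ 23.084 mm.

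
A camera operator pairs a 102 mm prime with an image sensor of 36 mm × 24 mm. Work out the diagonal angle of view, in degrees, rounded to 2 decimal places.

23.95°

Sensor diagonal = √(36² + 24²) = √1872.0000 ≈ 43.2666 mm.
Angle of view α = 2·arctan(d/2f) with d = 43.2666 mm and f = 102 mm.
d/2f = 0.21209; arctan(0.21209) ≈ 11.9745°, so α ≈ 23.9490°.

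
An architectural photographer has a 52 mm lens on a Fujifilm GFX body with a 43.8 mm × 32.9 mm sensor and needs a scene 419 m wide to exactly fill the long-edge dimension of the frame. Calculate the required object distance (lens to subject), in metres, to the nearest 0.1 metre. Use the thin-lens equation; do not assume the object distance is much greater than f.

W: 419 m = 419000 mm.
Magnification m = w/W = dᵢ/dₒ; combined with 1/f = 1/dₒ + 1/dᵢ this gives dₒ = f·(1 + W/w).
dₒ = 52 mm × (1 + 419000/43.8) = 52 × 9567.2100 ≈ 497494.922 mm = 497.495 m.

497.5 m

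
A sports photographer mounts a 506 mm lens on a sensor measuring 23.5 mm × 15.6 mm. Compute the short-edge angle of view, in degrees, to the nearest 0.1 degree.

Angle of view α = 2·arctan(h/2f) with h = 15.6 mm and f = 506 mm.
h/2f = 0.01542; arctan(0.01542) ≈ 0.8831°, so α ≈ 1.7663°.

1.8°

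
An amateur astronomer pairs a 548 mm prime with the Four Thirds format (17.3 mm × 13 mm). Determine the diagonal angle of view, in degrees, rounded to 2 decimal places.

Sensor diagonal = √(17.3² + 13²) = √468.2900 ≈ 21.6400 mm.
Angle of view α = 2·arctan(d/2f) with d = 21.6400 mm and f = 548 mm.
d/2f = 0.01974; arctan(0.01974) ≈ 1.1311°, so α ≈ 2.2623°.

2.26°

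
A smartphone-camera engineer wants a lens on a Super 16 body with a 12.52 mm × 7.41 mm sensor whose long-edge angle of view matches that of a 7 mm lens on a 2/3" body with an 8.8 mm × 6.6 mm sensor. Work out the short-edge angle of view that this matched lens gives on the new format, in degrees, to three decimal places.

Equal long-edge AOV ⇒ f₂ = f₁ · 12.52/8.8 = 7 × 1.42273 ≈ 9.9591 mm.
Short-edge AOV on the new format = 2·arctan(7.41 / (2 × 9.9591)) = 2·arctan(0.37202) ≈ 40.8126°.

40.813°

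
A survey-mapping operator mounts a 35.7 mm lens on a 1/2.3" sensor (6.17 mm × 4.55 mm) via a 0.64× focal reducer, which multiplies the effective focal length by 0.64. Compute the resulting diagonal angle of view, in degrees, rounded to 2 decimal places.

19.05°

Effective focal length f = 35.7 × 0.64 = 22.848 mm.
Sensor diagonal = √(6.17² + 4.55²) = √58.7714 ≈ 7.6663 mm.
α = 2·arctan(7.666 / (2 × 22.848)) = 2·arctan(0.16777) ≈ 19.0472°.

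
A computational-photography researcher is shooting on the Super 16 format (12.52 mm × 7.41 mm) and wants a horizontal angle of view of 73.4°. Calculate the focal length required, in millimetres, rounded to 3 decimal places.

From α = 2·arctan(w/2f) we get f = w / (2·tan(α/2)).
With w = 12.52 mm and α/2 = 36.7°, tan(α/2) ≈ 0.74538, so f ≈ 12.52 / 1.49075 ≈ 8.3984 mm.

8.398 mm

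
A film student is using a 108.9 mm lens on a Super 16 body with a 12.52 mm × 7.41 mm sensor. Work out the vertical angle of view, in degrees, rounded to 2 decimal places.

3.90°

Angle of view α = 2·arctan(h/2f) with h = 7.41 mm and f = 108.9 mm.
h/2f = 0.03402; arctan(0.03402) ≈ 1.9486°, so α ≈ 3.8971°.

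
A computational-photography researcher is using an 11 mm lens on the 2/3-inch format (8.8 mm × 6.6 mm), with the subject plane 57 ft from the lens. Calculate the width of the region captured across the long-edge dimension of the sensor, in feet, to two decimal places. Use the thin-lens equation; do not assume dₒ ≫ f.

45.57 ft

dₒ: 57 ft × 304.8 mm/ft = 17373.60 mm.
Similar triangles through the lens centre give W/dₒ = w/dᵢ; with 1/f = 1/dₒ + 1/dᵢ this gives W = w·(dₒ − f)/f.
W = 8.8 mm × (17373.6 − 11) / 11 = 8.8 × 1578.4181 ≈ 13890.080 mm = 13890.080/304.8 ft = 45.5711 ft.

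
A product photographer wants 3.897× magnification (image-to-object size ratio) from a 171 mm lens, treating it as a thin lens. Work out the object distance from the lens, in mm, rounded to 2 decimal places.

214.88 mm

With m = dᵢ/dₒ and 1/f = 1/dₒ + 1/dᵢ, substituting dᵢ = m·dₒ gives 1/f = (1 + 1/m)/dₒ, hence dₒ = f·(1 + 1/m).
dₒ = 171 × (1 + 1/3.897) = 171 × 1.25661 ≈ 214.880 mm.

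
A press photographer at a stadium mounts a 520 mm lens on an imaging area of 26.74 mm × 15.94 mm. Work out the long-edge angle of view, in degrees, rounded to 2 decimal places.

Angle of view α = 2·arctan(w/2f) with w = 26.74 mm and f = 520 mm.
w/2f = 0.02571; arctan(0.02571) ≈ 1.4728°, so α ≈ 2.9457°.

2.95°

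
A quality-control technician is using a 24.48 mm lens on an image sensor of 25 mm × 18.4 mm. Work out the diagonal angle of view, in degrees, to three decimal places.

64.750°

Sensor diagonal = √(25² + 18.4²) = √963.5600 ≈ 31.0413 mm.
Angle of view α = 2·arctan(d/2f) with d = 31.0413 mm and f = 24.48 mm.
d/2f = 0.63401; arctan(0.63401) ≈ 32.3752°, so α ≈ 64.7504°.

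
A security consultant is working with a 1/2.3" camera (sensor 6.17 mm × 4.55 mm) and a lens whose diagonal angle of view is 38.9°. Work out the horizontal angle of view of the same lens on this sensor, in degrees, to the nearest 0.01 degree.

31.73°

Sensor diagonal = √(6.17² + 4.55²) = √58.7714 ≈ 7.6663 mm.
From the diagonal AOV: f = 7.6663 / (2·tan(19.45°)) = 7.6663 / 0.70627 ≈ 10.8545 mm.
Horizontal AOV = 2·arctan(6.17 / (2 × 10.8545)) = 2·arctan(0.28421) ≈ 31.7318°.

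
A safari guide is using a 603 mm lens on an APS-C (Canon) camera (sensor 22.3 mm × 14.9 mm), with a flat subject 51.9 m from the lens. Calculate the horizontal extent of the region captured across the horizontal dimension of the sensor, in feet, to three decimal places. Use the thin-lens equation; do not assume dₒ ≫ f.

dₒ: 51.9 m = 51900 mm.
Similar triangles through the lens centre give W/dₒ = w/dᵢ; with 1/f = 1/dₒ + 1/dᵢ this gives W = w·(dₒ − f)/f.
W = 22.3 mm × (51900 − 603) / 603 = 22.3 × 85.0697 ≈ 1897.053 mm = 1897.053/304.8 ft = 6.22393 ft.

6.224 ft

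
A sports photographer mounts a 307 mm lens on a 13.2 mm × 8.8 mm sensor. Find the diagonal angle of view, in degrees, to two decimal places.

Sensor diagonal = √(13.2² + 8.8²) = √251.6800 ≈ 15.8644 mm.
Angle of view α = 2·arctan(d/2f) with d = 15.8644 mm and f = 307 mm.
d/2f = 0.02584; arctan(0.02584) ≈ 1.4801°, so α ≈ 2.9601°.

2.96°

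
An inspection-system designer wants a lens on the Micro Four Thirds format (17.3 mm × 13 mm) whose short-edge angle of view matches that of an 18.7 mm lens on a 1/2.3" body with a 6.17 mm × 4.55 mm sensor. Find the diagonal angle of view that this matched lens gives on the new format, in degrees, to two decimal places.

22.90°

Equal short-edge AOV ⇒ f₂ = f₁ · 13/4.55 = 18.7 × 2.85714 ≈ 53.4286 mm.
Sensor diagonal = √(17.3² + 13²) = √468.2900 ≈ 21.6400 mm.
Diagonal AOV on the new format = 2·arctan(21.6400 / (2 × 53.4286)) = 2·arctan(0.20251) ≈ 22.8967°.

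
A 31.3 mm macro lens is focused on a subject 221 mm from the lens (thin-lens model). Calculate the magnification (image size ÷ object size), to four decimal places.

0.1650×

Thin lens: 1/f = 1/dₒ + 1/dᵢ → 1/dᵢ = 1/31.3 − 1/221 = 0.0274240 mm⁻¹, so dᵢ ≈ 36.4644 mm.
Magnification m = dᵢ/dₒ = 36.4644/221 ≈ 0.16500.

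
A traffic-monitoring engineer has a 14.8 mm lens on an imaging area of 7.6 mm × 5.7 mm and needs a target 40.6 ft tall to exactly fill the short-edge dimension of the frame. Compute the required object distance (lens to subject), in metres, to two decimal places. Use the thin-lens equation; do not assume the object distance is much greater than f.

32.15 m

W: 40.6 ft × 304.8 mm/ft = 12374.88 mm.
Magnification m = h/W = dᵢ/dₒ; combined with 1/f = 1/dₒ + 1/dᵢ this gives dₒ = f·(1 + W/h).
dₒ = 14.8 mm × (1 + 12374.9/5.7) = 14.8 × 2172.0315 ≈ 32146.066 mm = 32.1461 m.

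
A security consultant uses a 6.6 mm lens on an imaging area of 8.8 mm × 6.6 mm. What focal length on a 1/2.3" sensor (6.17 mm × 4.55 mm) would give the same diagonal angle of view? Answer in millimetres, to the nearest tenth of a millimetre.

4.6 mm

Sensor diagonal = √(8.8² + 6.6²) = √121.0000 ≈ 11.0000 mm.
Sensor diagonal = √(6.17² + 4.55²) = √58.7714 ≈ 7.6663 mm.
Equal angle of view means equal diagonal/f ratio, so f₂ = f₁ · (diagonal₂/diagonal₁) = 6.6 × 7.6663/11.0000.
f₂ = 6.6 × 0.69693 ≈ 4.600 mm.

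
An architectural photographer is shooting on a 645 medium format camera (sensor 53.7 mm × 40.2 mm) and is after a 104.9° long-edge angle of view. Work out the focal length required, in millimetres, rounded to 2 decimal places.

20.64 mm

From α = 2·arctan(w/2f) we get f = w / (2·tan(α/2)).
With w = 53.7 mm and α/2 = 52.45°, tan(α/2) ≈ 1.30087, so f ≈ 53.7 / 2.60175 ≈ 20.6400 mm.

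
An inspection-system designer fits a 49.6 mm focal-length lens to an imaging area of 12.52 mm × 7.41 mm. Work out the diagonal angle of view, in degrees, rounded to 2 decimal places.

Sensor diagonal = √(12.52² + 7.41²) = √211.6585 ≈ 14.5485 mm.
Angle of view α = 2·arctan(d/2f) with d = 14.5485 mm and f = 49.6 mm.
d/2f = 0.14666; arctan(0.14666) ≈ 8.3434°, so α ≈ 16.6868°.

16.69°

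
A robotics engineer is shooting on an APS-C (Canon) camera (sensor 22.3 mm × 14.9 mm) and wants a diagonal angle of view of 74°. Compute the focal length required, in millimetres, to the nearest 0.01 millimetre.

17.80 mm

Sensor diagonal = √(22.3² + 14.9²) = √719.3000 ≈ 26.8198 mm.
From α = 2·arctan(d/2f) we get f = d / (2·tan(α/2)).
With d = 26.8198 mm and α/2 = 37°, tan(α/2) ≈ 0.75355, so f ≈ 26.8198 / 1.50711 ≈ 17.7955 mm.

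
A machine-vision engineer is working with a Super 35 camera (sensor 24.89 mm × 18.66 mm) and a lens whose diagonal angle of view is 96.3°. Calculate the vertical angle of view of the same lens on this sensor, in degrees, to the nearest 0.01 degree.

67.62°

Sensor diagonal = √(24.89² + 18.66²) = √967.7077 ≈ 31.1080 mm.
From the diagonal AOV: f = 31.1080 / (2·tan(48.15°)) = 31.1080 / 2.23295 ≈ 13.9313 mm.
Vertical AOV = 2·arctan(18.66 / (2 × 13.9313)) = 2·arctan(0.66971) ≈ 67.6215°.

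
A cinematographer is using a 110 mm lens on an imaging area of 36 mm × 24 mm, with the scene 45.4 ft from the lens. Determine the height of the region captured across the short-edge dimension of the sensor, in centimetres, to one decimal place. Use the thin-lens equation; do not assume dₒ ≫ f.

299.5 cm

dₒ: 45.4 ft × 304.8 mm/ft = 13837.92 mm.
Similar triangles through the lens centre give W/dₒ = h/dᵢ; with 1/f = 1/dₒ + 1/dᵢ this gives W = h·(dₒ − f)/f.
W = 24 mm × (13837.9 − 110) / 110 = 24 × 124.7993 ≈ 2995.182 mm = 299.518 cm.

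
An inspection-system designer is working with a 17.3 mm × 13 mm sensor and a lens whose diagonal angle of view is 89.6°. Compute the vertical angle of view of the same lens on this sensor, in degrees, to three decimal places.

61.637°

Sensor diagonal = √(17.3² + 13²) = √468.2900 ≈ 21.6400 mm.
From the diagonal AOV: f = 21.6400 / (2·tan(44.8°)) = 21.6400 / 1.98609 ≈ 10.8958 mm.
Vertical AOV = 2·arctan(13 / (2 × 10.8958)) = 2·arctan(0.59656) ≈ 61.6372°.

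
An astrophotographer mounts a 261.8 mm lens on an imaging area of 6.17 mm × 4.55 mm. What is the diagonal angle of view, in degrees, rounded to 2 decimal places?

1.68°

Sensor diagonal = √(6.17² + 4.55²) = √58.7714 ≈ 7.6663 mm.
Angle of view α = 2·arctan(d/2f) with d = 7.6663 mm and f = 261.8 mm.
d/2f = 0.01464; arctan(0.01464) ≈ 0.8388°, so α ≈ 1.6777°.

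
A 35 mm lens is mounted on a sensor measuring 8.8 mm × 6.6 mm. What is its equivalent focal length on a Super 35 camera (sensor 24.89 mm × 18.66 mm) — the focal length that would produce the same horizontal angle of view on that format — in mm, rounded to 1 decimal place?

99.0 mm

Equal angle of view means equal width/f ratio, so f₂ = f₁ · (width₂/width₁) = 35 × 24.89/8.8.
f₂ = 35 × 2.82841 ≈ 98.994 mm.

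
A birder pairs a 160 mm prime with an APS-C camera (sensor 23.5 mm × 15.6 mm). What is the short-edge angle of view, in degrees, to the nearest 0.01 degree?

Angle of view α = 2·arctan(h/2f) with h = 15.6 mm and f = 160 mm.
h/2f = 0.04875; arctan(0.04875) ≈ 2.7910°, so α ≈ 5.5819°.

5.58°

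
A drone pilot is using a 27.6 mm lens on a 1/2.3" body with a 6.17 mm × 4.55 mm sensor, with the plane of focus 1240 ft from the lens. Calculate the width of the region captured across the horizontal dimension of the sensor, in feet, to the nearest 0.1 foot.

dₒ: 1240 ft × 304.8 mm/ft = 377951.99 mm.
Similar triangles through the lens centre give W/dₒ = w/dᵢ; with 1/f = 1/dₒ + 1/dᵢ this gives W = w·(dₒ − f)/f.
W = 6.17 mm × (377952 − 27.6) / 27.6 = 6.17 × 13692.9126 ≈ 84485.271 mm = 84485.271/304.8 ft = 277.183 ft.

277.2 ft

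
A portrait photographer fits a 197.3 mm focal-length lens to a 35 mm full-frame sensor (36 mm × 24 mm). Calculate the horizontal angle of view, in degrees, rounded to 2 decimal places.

Angle of view α = 2·arctan(w/2f) with w = 36 mm and f = 197.3 mm.
w/2f = 0.09123; arctan(0.09123) ≈ 5.2128°, so α ≈ 10.4255°.

10.43°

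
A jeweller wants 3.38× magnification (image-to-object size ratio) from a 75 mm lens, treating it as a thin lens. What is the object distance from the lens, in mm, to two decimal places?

97.19 mm

With m = dᵢ/dₒ and 1/f = 1/dₒ + 1/dᵢ, substituting dᵢ = m·dₒ gives 1/f = (1 + 1/m)/dₒ, hence dₒ = f·(1 + 1/m).
dₒ = 75 × (1 + 1/3.38) = 75 × 1.29586 ≈ 97.189 mm.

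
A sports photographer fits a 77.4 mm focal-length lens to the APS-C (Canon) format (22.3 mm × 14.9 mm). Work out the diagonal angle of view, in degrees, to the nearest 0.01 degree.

19.66°

Sensor diagonal = √(22.3² + 14.9²) = √719.3000 ≈ 26.8198 mm.
Angle of view α = 2·arctan(d/2f) with d = 26.8198 mm and f = 77.4 mm.
d/2f = 0.17325; arctan(0.17325) ≈ 9.8292°, so α ≈ 19.6583°.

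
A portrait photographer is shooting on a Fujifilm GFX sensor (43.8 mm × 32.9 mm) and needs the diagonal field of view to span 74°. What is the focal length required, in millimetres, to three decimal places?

36.348 mm

Sensor diagonal = √(43.8² + 32.9²) = √3000.8500 ≈ 54.7800 mm.
From α = 2·arctan(d/2f) we get f = d / (2·tan(α/2)).
With d = 54.7800 mm and α/2 = 37°, tan(α/2) ≈ 0.75355, so f ≈ 54.7800 / 1.50711 ≈ 36.3478 mm.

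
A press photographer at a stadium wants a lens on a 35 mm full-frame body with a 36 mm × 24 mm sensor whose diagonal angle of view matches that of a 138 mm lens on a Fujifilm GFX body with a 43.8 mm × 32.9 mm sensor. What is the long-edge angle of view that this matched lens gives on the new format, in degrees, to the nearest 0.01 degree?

Sensor diagonal = √(43.8² + 32.9²) = √3000.8500 ≈ 54.7800 mm.
Sensor diagonal = √(36² + 24²) = √1872.0000 ≈ 43.2666 mm.
Equal diagonal AOV ⇒ f₂ = f₁ · 43.2666/54.7800 = 138 × 0.78982 ≈ 108.9958 mm.
Long-edge AOV on the new format = 2·arctan(36 / (2 × 108.9958)) = 2·arctan(0.16514) ≈ 18.7548°.

18.75°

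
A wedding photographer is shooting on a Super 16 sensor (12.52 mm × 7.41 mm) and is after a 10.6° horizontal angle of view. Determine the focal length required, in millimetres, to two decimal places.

67.48 mm

From α = 2·arctan(w/2f) we get f = w / (2·tan(α/2)).
With w = 12.52 mm and α/2 = 5.3°, tan(α/2) ≈ 0.09277, so f ≈ 12.52 / 0.18553 ≈ 67.4808 mm.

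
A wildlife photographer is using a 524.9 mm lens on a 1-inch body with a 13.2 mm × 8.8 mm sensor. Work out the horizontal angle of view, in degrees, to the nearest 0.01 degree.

1.44°

Angle of view α = 2·arctan(w/2f) with w = 13.2 mm and f = 524.9 mm.
w/2f = 0.01257; arctan(0.01257) ≈ 0.7204°, so α ≈ 1.4408°.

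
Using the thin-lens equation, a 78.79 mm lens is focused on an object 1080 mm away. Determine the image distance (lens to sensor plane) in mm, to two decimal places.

1/dᵢ = 1/f − 1/dₒ = 1/78.79 − 1/1080 = 0.0117660 mm⁻¹.
dᵢ = 1/0.0117660 ≈ 84.9904 mm.

84.99 mm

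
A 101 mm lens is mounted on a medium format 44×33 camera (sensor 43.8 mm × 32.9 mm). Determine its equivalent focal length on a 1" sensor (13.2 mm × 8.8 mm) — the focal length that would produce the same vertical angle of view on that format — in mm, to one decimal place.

27.0 mm

Equal angle of view means equal height/f ratio, so f₂ = f₁ · (height₂/height₁) = 101 × 8.8/32.9.
f₂ = 101 × 0.26748 ≈ 27.015 mm.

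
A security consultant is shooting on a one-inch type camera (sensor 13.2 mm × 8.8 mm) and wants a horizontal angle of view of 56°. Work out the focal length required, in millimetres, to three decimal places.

From α = 2·arctan(w/2f) we get f = w / (2·tan(α/2)).
With w = 13.2 mm and α/2 = 28°, tan(α/2) ≈ 0.53171, so f ≈ 13.2 / 1.06342 ≈ 12.4128 mm.

12.413 mm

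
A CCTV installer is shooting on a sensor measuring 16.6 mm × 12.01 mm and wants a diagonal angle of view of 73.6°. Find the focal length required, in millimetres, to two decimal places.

Sensor diagonal = √(16.6² + 12.01²) = √419.8001 ≈ 20.4890 mm.
From α = 2·arctan(d/2f) we get f = d / (2·tan(α/2)).
With d = 20.4890 mm and α/2 = 36.8°, tan(α/2) ≈ 0.74810, so f ≈ 20.4890 / 1.49619 ≈ 13.6941 mm.

13.69 mm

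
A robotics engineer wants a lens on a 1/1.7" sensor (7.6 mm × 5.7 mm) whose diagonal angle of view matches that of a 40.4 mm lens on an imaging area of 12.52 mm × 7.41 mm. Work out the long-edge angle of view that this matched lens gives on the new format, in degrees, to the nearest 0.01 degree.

16.39°

Sensor diagonal = √(12.52² + 7.41²) = √211.6585 ≈ 14.5485 mm.
Sensor diagonal = √(7.6² + 5.7²) = √90.2500 ≈ 9.5000 mm.
Equal diagonal AOV ⇒ f₂ = f₁ · 9.5000/14.5485 = 40.4 × 0.65299 ≈ 26.3807 mm.
Long-edge AOV on the new format = 2·arctan(7.6 / (2 × 26.3807)) = 2·arctan(0.14404) ≈ 16.3935°.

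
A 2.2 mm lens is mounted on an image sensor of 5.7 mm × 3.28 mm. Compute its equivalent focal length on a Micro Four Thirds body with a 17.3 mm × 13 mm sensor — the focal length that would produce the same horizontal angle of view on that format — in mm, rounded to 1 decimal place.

6.7 mm

Equal angle of view means equal width/f ratio, so f₂ = f₁ · (width₂/width₁) = 2.2 × 17.3/5.7.
f₂ = 2.2 × 3.03509 ≈ 6.677 mm.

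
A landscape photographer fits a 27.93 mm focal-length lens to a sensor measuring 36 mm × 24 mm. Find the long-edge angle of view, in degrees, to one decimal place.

65.6°

Angle of view α = 2·arctan(w/2f) with w = 36 mm and f = 27.93 mm.
w/2f = 0.64447; arctan(0.64447) ≈ 32.8005°, so α ≈ 65.6010°.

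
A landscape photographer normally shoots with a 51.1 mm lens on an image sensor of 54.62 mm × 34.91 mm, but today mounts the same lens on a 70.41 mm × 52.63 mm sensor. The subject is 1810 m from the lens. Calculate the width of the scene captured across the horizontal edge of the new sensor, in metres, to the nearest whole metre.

2494 m

The focal length stays 51.1 mm; the relevant sensor dimension is now w = 70.41 mm. Object distance dₒ = 1810 m = 1.81e+06 mm.
Thin-lens field width W = w·(dₒ − f)/f = 70.41 × (1.81e+06 − 51.1)/51.1 ≈ 2493904.150 mm = 2493.9 m.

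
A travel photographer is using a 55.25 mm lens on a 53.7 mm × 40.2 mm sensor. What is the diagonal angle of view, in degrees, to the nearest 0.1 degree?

62.5°

Sensor diagonal = √(53.7² + 40.2²) = √4499.7300 ≈ 67.0800 mm.
Angle of view α = 2·arctan(d/2f) with d = 67.0800 mm and f = 55.25 mm.
d/2f = 0.60706; arctan(0.60706) ≈ 31.2602°, so α ≈ 62.5204°.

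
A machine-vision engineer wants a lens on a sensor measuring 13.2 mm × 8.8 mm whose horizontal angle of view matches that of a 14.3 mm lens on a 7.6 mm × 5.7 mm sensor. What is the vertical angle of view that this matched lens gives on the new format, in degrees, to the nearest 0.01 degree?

20.09°

Equal horizontal AOV ⇒ f₂ = f₁ · 13.2/7.6 = 14.3 × 1.73684 ≈ 24.8368 mm.
Vertical AOV on the new format = 2·arctan(8.8 / (2 × 24.8368)) = 2·arctan(0.17716) ≈ 20.0921°.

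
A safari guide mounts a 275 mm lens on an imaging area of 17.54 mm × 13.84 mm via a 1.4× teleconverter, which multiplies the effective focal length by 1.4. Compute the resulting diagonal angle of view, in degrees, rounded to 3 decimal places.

3.324°

Effective focal length f = 275 × 1.4 = 385 mm.
Sensor diagonal = √(17.54² + 13.84²) = √499.1972 ≈ 22.3427 mm.
α = 2·arctan(22.343 / (2 × 385)) = 2·arctan(0.02902) ≈ 3.3241°.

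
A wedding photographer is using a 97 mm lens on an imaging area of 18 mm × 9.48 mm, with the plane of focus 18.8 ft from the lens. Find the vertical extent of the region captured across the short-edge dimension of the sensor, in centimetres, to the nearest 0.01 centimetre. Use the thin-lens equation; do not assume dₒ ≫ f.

55.05 cm

dₒ: 18.8 ft × 304.8 mm/ft = 5730.24 mm.
Similar triangles through the lens centre give W/dₒ = h/dᵢ; with 1/f = 1/dₒ + 1/dᵢ this gives W = h·(dₒ − f)/f.
W = 9.48 mm × (5730.24 − 97) / 97 = 9.48 × 58.0746 ≈ 550.548 mm = 55.0548 cm.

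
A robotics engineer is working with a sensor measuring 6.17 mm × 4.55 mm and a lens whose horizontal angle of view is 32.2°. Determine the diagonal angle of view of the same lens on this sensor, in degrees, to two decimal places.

39.46°

From the horizontal AOV: f = 6.17 / (2·tan(16.1°)) = 6.17 / 0.57727 ≈ 10.6882 mm.
Sensor diagonal = √(6.17² + 4.55²) = √58.7714 ≈ 7.6663 mm.
Diagonal AOV = 2·arctan(7.6663 / (2 × 10.6882)) = 2·arctan(0.35863) ≈ 39.4588°.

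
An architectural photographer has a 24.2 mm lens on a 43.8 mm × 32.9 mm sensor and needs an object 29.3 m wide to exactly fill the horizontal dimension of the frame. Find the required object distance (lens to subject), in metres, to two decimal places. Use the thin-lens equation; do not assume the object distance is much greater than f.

W: 29.3 m = 29300 mm.
Magnification m = w/W = dᵢ/dₒ; combined with 1/f = 1/dₒ + 1/dᵢ this gives dₒ = f·(1 + W/w).
dₒ = 24.2 mm × (1 + 29300/43.8) = 24.2 × 669.9498 ≈ 16212.784 mm = 16.2128 m.

16.21 m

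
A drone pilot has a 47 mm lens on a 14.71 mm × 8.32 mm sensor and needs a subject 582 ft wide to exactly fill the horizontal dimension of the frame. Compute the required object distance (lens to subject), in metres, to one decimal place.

566.8 m

W: 582 ft × 304.8 mm/ft = 177393.59 mm.
Magnification m = w/W = dᵢ/dₒ; combined with 1/f = 1/dₒ + 1/dᵢ this gives dₒ = f·(1 + W/w).
dₒ = 47 mm × (1 + 177394/14.71) = 47 × 12060.3878 ≈ 566838.226 mm = 566.838 m.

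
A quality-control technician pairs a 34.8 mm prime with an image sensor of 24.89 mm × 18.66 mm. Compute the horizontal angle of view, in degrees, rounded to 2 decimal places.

Angle of view α = 2·arctan(w/2f) with w = 24.89 mm and f = 34.8 mm.
w/2f = 0.35761; arctan(0.35761) ≈ 19.6778°, so α ≈ 39.3556°.

39.36°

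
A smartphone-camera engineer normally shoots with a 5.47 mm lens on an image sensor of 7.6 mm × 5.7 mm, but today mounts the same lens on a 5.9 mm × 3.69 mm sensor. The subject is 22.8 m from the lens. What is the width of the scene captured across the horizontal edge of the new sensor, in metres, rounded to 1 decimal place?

24.6 m

The focal length stays 5.47 mm; the relevant sensor dimension is now w = 5.9 mm. Object distance dₒ = 22.8 m = 22800 mm.
Thin-lens field width W = w·(dₒ − f)/f = 5.9 × (22800 − 5.47)/5.47 ≈ 24586.422 mm = 24.5864 m.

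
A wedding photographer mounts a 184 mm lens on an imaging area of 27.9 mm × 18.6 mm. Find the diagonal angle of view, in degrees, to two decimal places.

10.41°

Sensor diagonal = √(27.9² + 18.6²) = √1124.3700 ≈ 33.5316 mm.
Angle of view α = 2·arctan(d/2f) with d = 33.5316 mm and f = 184 mm.
d/2f = 0.09112; arctan(0.09112) ≈ 5.2063°, so α ≈ 10.4127°.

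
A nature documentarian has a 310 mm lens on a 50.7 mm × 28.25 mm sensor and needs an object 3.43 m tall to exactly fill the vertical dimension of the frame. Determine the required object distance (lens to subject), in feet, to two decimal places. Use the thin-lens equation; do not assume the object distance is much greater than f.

124.50 ft

W: 3.43 m = 3430 mm.
Magnification m = h/W = dᵢ/dₒ; combined with 1/f = 1/dₒ + 1/dᵢ this gives dₒ = f·(1 + W/h).
dₒ = 310 mm × (1 + 3430/28.25) = 310 × 122.4159 ≈ 37948.938 mm = 37948.938/304.8 ft = 124.504 ft.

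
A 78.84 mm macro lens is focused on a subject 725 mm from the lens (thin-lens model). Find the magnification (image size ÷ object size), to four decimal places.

Thin lens: 1/f = 1/dₒ + 1/dᵢ → 1/dᵢ = 1/78.84 − 1/725 = 0.0113046 mm⁻¹, so dᵢ ≈ 88.4595 mm.
Magnification m = dᵢ/dₒ = 88.4595/725 ≈ 0.12201.

0.1220×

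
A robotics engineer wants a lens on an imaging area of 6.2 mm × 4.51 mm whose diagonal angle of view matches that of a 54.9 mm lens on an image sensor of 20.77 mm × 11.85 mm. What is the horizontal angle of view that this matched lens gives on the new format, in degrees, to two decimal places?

19.98°

Sensor diagonal = √(20.77² + 11.85²) = √571.8154 ≈ 23.9127 mm.
Sensor diagonal = √(6.2² + 4.51²) = √58.7801 ≈ 7.6668 mm.
Equal diagonal AOV ⇒ f₂ = f₁ · 7.6668/23.9127 = 54.9 × 0.32062 ≈ 17.6019 mm.
Horizontal AOV on the new format = 2·arctan(6.2 / (2 × 17.6019)) = 2·arctan(0.17612) ≈ 19.9767°.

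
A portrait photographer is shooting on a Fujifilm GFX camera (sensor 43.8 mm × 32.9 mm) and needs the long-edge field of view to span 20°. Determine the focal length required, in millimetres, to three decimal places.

From α = 2·arctan(w/2f) we get f = w / (2·tan(α/2)).
With w = 43.8 mm and α/2 = 10°, tan(α/2) ≈ 0.17633, so f ≈ 43.8 / 0.35265 ≈ 124.2011 mm.

124.201 mm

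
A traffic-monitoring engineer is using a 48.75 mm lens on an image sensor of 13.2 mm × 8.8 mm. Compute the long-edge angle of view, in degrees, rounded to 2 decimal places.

Angle of view α = 2·arctan(w/2f) with w = 13.2 mm and f = 48.75 mm.
w/2f = 0.13538; arctan(0.13538) ≈ 7.7101°, so α ≈ 15.4202°.

15.42°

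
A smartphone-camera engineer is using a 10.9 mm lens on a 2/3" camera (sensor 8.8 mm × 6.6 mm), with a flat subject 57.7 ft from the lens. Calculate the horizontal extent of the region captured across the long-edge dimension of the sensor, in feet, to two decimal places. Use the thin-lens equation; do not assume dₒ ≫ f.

dₒ: 57.7 ft × 304.8 mm/ft = 17586.96 mm.
Similar triangles through the lens centre give W/dₒ = w/dᵢ; with 1/f = 1/dₒ + 1/dᵢ this gives W = w·(dₒ − f)/f.
W = 8.8 mm × (17587 − 10.9) / 10.9 = 8.8 × 1612.4825 ≈ 14189.846 mm = 14189.846/304.8 ft = 46.5546 ft.

46.55 ft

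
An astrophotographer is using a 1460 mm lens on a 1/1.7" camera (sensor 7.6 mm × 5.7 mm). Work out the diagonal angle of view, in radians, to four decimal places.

Sensor diagonal = √(7.6² + 5.7²) = √90.2500 ≈ 9.5000 mm.
Angle of view α = 2·arctan(d/2f) with d = 9.5000 mm and f = 1460 mm.
d/2f = 0.00325; arctan(0.00325) ≈ 0.0033 rad, so α ≈ 0.0065 rad.

0.0065 rad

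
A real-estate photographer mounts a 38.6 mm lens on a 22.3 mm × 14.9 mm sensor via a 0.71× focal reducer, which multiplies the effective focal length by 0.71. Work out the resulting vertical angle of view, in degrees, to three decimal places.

Effective focal length f = 38.6 × 0.71 = 27.406 mm.
α = 2·arctan(14.9 / (2 × 27.406)) = 2·arctan(0.27184) ≈ 30.4154°.

30.415°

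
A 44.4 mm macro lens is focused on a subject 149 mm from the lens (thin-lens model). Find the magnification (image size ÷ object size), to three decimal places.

0.424×

Thin lens: 1/f = 1/dₒ + 1/dᵢ → 1/dᵢ = 1/44.4 − 1/149 = 0.0158111 mm⁻¹, so dᵢ ≈ 63.2467 mm.
Magnification m = dᵢ/dₒ = 63.2467/149 ≈ 0.42447.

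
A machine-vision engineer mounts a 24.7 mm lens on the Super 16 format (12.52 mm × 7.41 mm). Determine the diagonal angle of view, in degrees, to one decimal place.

Sensor diagonal = √(12.52² + 7.41²) = √211.6585 ≈ 14.5485 mm.
Angle of view α = 2·arctan(d/2f) with d = 14.5485 mm and f = 24.7 mm.
d/2f = 0.29450; arctan(0.29450) ≈ 16.4099°, so α ≈ 32.8198°.

32.8°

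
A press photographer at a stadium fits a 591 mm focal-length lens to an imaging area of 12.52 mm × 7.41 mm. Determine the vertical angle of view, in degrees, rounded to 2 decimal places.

Angle of view α = 2·arctan(h/2f) with h = 7.41 mm and f = 591 mm.
h/2f = 0.00627; arctan(0.00627) ≈ 0.3592°, so α ≈ 0.7184°.

0.72°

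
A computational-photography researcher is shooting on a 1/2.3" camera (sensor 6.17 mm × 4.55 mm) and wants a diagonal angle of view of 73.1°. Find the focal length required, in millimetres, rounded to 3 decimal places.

Sensor diagonal = √(6.17² + 4.55²) = √58.7714 ≈ 7.6663 mm.
From α = 2·arctan(d/2f) we get f = d / (2·tan(α/2)).
With d = 7.6663 mm and α/2 = 36.55°, tan(α/2) ≈ 0.74131, so f ≈ 7.6663 / 1.48262 ≈ 5.1707 mm.

5.171 mm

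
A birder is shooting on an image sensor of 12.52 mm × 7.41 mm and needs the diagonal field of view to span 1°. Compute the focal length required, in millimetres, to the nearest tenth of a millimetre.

833.5 mm

Sensor diagonal = √(12.52² + 7.41²) = √211.6585 ≈ 14.5485 mm.
From α = 2·arctan(d/2f) we get f = d / (2·tan(α/2)).
With d = 14.5485 mm and α/2 = 0.5°, tan(α/2) ≈ 0.00873, so f ≈ 14.5485 / 0.01745 ≈ 833.5458 mm.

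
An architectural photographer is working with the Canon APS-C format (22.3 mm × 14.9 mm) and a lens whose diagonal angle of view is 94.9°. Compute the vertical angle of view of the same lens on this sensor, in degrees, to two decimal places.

Sensor diagonal = √(22.3² + 14.9²) = √719.3000 ≈ 26.8198 mm.
From the diagonal AOV: f = 26.8198 / (2·tan(47.45°)) = 26.8198 / 2.17880 ≈ 12.3094 mm.
Vertical AOV = 2·arctan(14.9 / (2 × 12.3094)) = 2·arctan(0.60523) ≈ 62.3669°.

62.37°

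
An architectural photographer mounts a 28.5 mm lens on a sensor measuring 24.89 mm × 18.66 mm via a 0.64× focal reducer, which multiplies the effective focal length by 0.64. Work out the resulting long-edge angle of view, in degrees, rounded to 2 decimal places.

68.61°

Effective focal length f = 28.5 × 0.64 = 18.24 mm.
α = 2·arctan(24.89 / (2 × 18.24)) = 2·arctan(0.68229) ≈ 68.6108°.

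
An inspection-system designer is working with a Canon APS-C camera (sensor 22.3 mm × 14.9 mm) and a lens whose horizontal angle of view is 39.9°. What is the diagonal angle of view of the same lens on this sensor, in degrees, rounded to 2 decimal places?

From the horizontal AOV: f = 22.3 / (2·tan(19.95°)) = 22.3 / 0.72596 ≈ 30.7178 mm.
Sensor diagonal = √(22.3² + 14.9²) = √719.3000 ≈ 26.8198 mm.
Diagonal AOV = 2·arctan(26.8198 / (2 × 30.7178)) = 2·arctan(0.43655) ≈ 47.1675°.

47.17°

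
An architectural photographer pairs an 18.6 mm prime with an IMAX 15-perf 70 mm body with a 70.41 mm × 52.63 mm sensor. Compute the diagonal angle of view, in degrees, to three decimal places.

Sensor diagonal = √(70.41² + 52.63²) = √7727.4850 ≈ 87.9061 mm.
Angle of view α = 2·arctan(d/2f) with d = 87.9061 mm and f = 18.6 mm.
d/2f = 2.36307; arctan(2.36307) ≈ 67.0630°, so α ≈ 134.1259°.

134.126°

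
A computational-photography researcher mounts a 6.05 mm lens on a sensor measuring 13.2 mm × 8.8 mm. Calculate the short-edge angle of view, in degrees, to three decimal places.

Angle of view α = 2·arctan(h/2f) with h = 8.8 mm and f = 6.05 mm.
h/2f = 0.72727; arctan(0.72727) ≈ 36.0274°, so α ≈ 72.0547°.

72.055°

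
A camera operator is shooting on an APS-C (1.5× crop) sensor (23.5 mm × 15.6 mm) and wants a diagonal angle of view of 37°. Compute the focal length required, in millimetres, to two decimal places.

42.15 mm

Sensor diagonal = √(23.5² + 15.6²) = √795.6100 ≈ 28.2066 mm.
From α = 2·arctan(d/2f) we get f = d / (2·tan(α/2)).
With d = 28.2066 mm and α/2 = 18.5°, tan(α/2) ≈ 0.33460, so f ≈ 28.2066 / 0.66919 ≈ 42.1503 mm.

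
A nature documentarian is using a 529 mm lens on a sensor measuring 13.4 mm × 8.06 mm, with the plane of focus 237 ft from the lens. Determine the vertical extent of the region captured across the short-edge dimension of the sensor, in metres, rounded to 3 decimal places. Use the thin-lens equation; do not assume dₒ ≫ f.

dₒ: 237 ft × 304.8 mm/ft = 72237.60 mm.
Similar triangles through the lens centre give W/dₒ = h/dᵢ; with 1/f = 1/dₒ + 1/dᵢ this gives W = h·(dₒ − f)/f.
W = 8.06 mm × (72237.6 − 529) / 529 = 8.06 × 135.5550 ≈ 1092.573 mm = 1.09257 m.

1.093 m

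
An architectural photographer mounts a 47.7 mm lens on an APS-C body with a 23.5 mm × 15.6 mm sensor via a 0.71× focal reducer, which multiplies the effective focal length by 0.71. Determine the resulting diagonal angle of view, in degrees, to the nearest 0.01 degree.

Effective focal length f = 47.7 × 0.71 = 33.867 mm.
Sensor diagonal = √(23.5² + 15.6²) = √795.6100 ≈ 28.2066 mm.
α = 2·arctan(28.207 / (2 × 33.867)) = 2·arctan(0.41643) ≈ 45.2167°.

45.22°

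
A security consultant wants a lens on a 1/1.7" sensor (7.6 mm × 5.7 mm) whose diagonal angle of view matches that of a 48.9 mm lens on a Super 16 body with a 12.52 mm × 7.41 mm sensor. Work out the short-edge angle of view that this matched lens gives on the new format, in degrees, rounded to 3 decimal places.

Sensor diagonal = √(12.52² + 7.41²) = √211.6585 ≈ 14.5485 mm.
Sensor diagonal = √(7.6² + 5.7²) = √90.2500 ≈ 9.5000 mm.
Equal diagonal AOV ⇒ f₂ = f₁ · 9.5000/14.5485 = 48.9 × 0.65299 ≈ 31.9312 mm.
Short-edge AOV on the new format = 2·arctan(5.7 / (2 × 31.9312)) = 2·arctan(0.08925) ≈ 10.2008°.

10.201°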